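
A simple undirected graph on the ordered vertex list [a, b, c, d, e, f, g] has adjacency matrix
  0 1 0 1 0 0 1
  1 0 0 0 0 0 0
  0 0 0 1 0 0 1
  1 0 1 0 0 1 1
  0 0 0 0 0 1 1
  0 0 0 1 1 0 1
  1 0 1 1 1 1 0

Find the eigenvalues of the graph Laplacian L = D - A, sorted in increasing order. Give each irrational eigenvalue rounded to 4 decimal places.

With the vertex order [a, b, c, d, e, f, g], the degrees are [3, 1, 2, 4, 2, 3, 5], giving D = diag(3, 1, 2, 4, 2, 3, 5) and L = D - A. Since every row of L sums to 0, the all-ones vector is in the kernel and 0 is an eigenvalue. By the matrix-tree theorem the graph has (1/7) * product of the nonzero eigenvalues = 52 spanning trees.

[0, 0.7082, 1.6240, 2.8206, 3.5067, 5.2800, 6.0605]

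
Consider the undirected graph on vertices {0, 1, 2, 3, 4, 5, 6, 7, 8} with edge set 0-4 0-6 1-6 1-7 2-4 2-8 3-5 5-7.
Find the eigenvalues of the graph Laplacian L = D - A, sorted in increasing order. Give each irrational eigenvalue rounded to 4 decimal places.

Each diagonal entry of L is the vertex degree and each off-diagonal entry is -1 where an edge is present, 0 otherwise; in the order [0, 1, 2, 3, 4, 5, 6, 7, 8] the diagonal is [2, 2, 2, 1, 2, 2, 2, 2, 1]. The multiplicity of 0 as a Laplacian eigenvalue equals the number of connected components. The single zero eigenvalue shows the graph is connected. The largest eigenvalue, 3.8794, is at most the vertex count 9.

[0, 0.1206, 0.4679, 1, 1.6527, 2.3473, 3, 3.5321, 3.8794]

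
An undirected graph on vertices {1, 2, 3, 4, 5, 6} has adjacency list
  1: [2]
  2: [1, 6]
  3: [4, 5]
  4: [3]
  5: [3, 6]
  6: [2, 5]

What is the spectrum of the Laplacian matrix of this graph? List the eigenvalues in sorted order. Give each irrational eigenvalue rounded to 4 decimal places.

Reading degrees in the order [1, 2, 3, 4, 5, 6] gives [1, 2, 2, 1, 2, 2]; set D = diag(1, 2, 2, 1, 2, 2) and form L = D - A. Since every row of L sums to 0, the all-ones vector is in the kernel and 0 is an eigenvalue. The eigenvalues sum to 10, which equals trace(L) = 2|E|.

[0, 0.2679, 1, 2, 3, 3.7321]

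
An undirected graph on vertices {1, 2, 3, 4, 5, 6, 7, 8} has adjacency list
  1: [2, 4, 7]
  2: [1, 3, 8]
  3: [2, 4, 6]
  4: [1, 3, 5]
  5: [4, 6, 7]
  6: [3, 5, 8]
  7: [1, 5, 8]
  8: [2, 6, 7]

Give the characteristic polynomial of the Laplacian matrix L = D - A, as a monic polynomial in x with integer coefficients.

Each diagonal entry of L is the vertex degree and each off-diagonal entry is -1 where an edge is present, 0 otherwise; in the order [1, 2, 3, 4, 5, 6, 7, 8] the diagonal is [3, 3, 3, 3, 3, 3, 3, 3]. Computing det(xI - L) by cofactor expansion (or equivalently via sum-over-permutations) gives x^8 - 24x^7 + 240x^6 - 1296x^5 + 4080x^4 - 7488x^3 + 7424x^2 - 3072x. Since p(0) = det(-L) = 0, x divides p(x).

x^8 - 24x^7 + 240x^6 - 1296x^5 + 4080x^4 - 7488x^3 + 7424x^2 - 3072x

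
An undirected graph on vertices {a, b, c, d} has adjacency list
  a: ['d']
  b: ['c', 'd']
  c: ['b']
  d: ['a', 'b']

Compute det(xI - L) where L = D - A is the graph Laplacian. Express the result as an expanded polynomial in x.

With the vertex order [a, b, c, d], the degrees are [1, 2, 1, 2], giving D = diag(1, 2, 1, 2) and L = D - A. L has integer entries, so p(x) = det(xI - L) has integer coefficients. Expanding the determinant yields x^4 - 6x^3 + 10x^2 - 4x. Since p(0) = det(-L) = 0, x divides p(x). By the matrix-tree theorem the graph has (1/4) * product of the nonzero eigenvalues = 1 spanning tree. The eigenvalues sum to 6, which equals trace(L) = 2|E|.

x^4 - 6x^3 + 10x^2 - 4x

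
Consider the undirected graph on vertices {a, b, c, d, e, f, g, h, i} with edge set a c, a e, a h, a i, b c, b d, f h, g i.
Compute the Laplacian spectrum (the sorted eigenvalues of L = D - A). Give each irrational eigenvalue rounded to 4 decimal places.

With the vertex order [a, b, c, d, e, f, g, h, i], the degrees are [4, 2, 2, 1, 1, 1, 1, 2, 2], giving D = diag(4, 2, 2, 1, 1, 1, 1, 2, 2) and L = D - A. Diagonalising L (or applying a numerical eigensolver to the 9x9 matrix) gives the spectrum above. The single zero eigenvalue shows the graph is connected. The eigenvalues sum to 16, which equals trace(L) = 2|E|. The largest eigenvalue, 5.2439, is at most the vertex count 9.

[0, 0.2398, 0.3820, 0.7199, 1.4240, 2.2032, 2.6180, 3.1692, 5.2439]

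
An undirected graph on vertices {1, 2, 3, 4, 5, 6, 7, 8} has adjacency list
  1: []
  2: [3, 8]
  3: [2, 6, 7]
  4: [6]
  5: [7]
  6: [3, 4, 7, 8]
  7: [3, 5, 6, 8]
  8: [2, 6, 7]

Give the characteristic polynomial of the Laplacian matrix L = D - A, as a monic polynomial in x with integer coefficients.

x^8 - 18x^7 + 125x^6 - 422x^5 + 718x^4 - 572x^3 + 168x^2

With the vertex order [1, 2, 3, 4, 5, 6, 7, 8], the degrees are [0, 2, 3, 1, 1, 4, 4, 3], giving D = diag(0, 2, 3, 1, 1, 4, 4, 3) and L = D - A. L has integer entries, so p(x) = det(xI - L) has integer coefficients. Expanding the determinant yields x^8 - 18x^7 + 125x^6 - 422x^5 + 718x^4 - 572x^3 + 168x^2. The coefficient of x^7 equals -trace(L) = -18, matching the sum of degrees. There are 2 zeros in the spectrum, matching the 2 components.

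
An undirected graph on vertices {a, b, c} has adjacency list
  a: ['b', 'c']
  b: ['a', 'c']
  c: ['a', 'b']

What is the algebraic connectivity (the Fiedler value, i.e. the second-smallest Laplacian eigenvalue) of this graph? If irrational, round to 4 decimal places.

Each diagonal entry of L is the vertex degree and each off-diagonal entry is -1 where an edge is present, 0 otherwise; in the order [a, b, c] the diagonal is [2, 2, 2]. The sorted Laplacian eigenvalues are [0, 3, 3]; the algebraic connectivity is the second entry, 3. There is one zero in the spectrum, matching the 1 component.

3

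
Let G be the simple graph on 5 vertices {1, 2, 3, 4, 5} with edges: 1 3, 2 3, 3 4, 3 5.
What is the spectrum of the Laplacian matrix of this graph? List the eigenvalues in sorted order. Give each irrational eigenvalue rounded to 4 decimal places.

[0, 1, 1, 1, 5]

Each diagonal entry of L is the vertex degree and each off-diagonal entry is -1 where an edge is present, 0 otherwise; in the order [1, 2, 3, 4, 5] the diagonal is [1, 1, 4, 1, 1]. Diagonalising L (or applying a numerical eigensolver to the 5x5 matrix) gives the spectrum above. The single zero eigenvalue shows the graph is connected. The largest eigenvalue, 5, is at most the vertex count 5. The eigenvalues sum to 8, which equals trace(L) = 2|E|.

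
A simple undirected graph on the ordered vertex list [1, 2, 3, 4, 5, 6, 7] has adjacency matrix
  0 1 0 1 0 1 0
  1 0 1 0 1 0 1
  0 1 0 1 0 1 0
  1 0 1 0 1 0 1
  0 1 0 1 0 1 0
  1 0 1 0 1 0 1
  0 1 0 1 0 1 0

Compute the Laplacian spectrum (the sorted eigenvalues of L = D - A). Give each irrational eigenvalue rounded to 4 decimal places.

[0, 3, 3, 3, 4, 4, 7]

Reading degrees in the order [1, 2, 3, 4, 5, 6, 7] gives [3, 4, 3, 4, 3, 4, 3]; set D = diag(3, 4, 3, 4, 3, 4, 3) and form L = D - A. Since every row of L sums to 0, the all-ones vector is in the kernel and 0 is an eigenvalue. The single zero eigenvalue shows the graph is connected. By the matrix-tree theorem the graph has (1/7) * product of the nonzero eigenvalues = 432 spanning trees.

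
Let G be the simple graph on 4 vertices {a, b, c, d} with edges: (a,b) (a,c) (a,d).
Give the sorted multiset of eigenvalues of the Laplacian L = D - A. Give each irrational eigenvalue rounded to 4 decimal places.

[0, 1, 1, 4]

Each diagonal entry of L is the vertex degree and each off-diagonal entry is -1 where an edge is present, 0 otherwise; in the order [a, b, c, d] the diagonal is [3, 1, 1, 1]. The multiplicity of 0 as a Laplacian eigenvalue equals the number of connected components. There is one zero in the spectrum, matching the 1 component. The largest eigenvalue, 4, is at most the vertex count 4.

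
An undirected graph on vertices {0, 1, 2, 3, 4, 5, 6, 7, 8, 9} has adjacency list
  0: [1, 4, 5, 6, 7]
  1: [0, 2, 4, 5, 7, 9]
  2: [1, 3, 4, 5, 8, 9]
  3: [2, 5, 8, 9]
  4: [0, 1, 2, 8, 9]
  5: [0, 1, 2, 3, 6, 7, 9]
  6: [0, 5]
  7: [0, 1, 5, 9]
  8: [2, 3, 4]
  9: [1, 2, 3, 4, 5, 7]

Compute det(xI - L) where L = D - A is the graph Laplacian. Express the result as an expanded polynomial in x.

Reading degrees in the order [0, 1, 2, 3, 4, 5, 6, 7, 8, 9] gives [5, 6, 6, 4, 5, 7, 2, 4, 3, 6]; set D = diag(5, 6, 6, 4, 5, 7, 2, 4, 3, 6) and form L = D - A. L has integer entries, so p(x) = det(xI - L) has integer coefficients. Expanding the determinant yields x^10 - 48x^9 + 1002x^8 - 11912x^7 + 88636x^6 - 426698x^5 + 1323692x^4 - 2539064x^3 + 2715816x^2 - 1224680x. The constant term is 0 because L is singular (the all-ones vector lies in its kernel). The eigenvalues sum to 48, which equals trace(L) = 2|E|.

x^10 - 48x^9 + 1002x^8 - 11912x^7 + 88636x^6 - 426698x^5 + 1323692x^4 - 2539064x^3 + 2715816x^2 - 1224680x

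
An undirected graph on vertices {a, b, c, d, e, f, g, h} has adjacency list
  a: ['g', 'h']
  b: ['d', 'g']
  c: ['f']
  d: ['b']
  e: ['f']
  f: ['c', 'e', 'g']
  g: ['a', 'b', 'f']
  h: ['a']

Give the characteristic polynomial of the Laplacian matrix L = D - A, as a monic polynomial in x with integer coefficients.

x^8 - 14x^7 + 76x^6 - 204x^5 + 286x^4 - 204x^3 + 67x^2 - 8x

Each diagonal entry of L is the vertex degree and each off-diagonal entry is -1 where an edge is present, 0 otherwise; in the order [a, b, c, d, e, f, g, h] the diagonal is [2, 2, 1, 1, 1, 3, 3, 1]. L has integer entries, so p(x) = det(xI - L) has integer coefficients. Expanding the determinant yields x^8 - 14x^7 + 76x^6 - 204x^5 + 286x^4 - 204x^3 + 67x^2 - 8x. The constant term is 0 because L is singular (the all-ones vector lies in its kernel).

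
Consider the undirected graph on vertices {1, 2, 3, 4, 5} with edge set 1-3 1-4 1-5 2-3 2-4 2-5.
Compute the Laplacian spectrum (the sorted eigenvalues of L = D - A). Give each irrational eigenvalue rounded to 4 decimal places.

[0, 2, 2, 3, 5]

With the vertex order [1, 2, 3, 4, 5], the degrees are [3, 3, 2, 2, 2], giving D = diag(3, 3, 2, 2, 2) and L = D - A. The multiplicity of 0 as a Laplacian eigenvalue equals the number of connected components. There is one zero in the spectrum, matching the 1 component. The largest eigenvalue, 5, is at most the vertex count 5.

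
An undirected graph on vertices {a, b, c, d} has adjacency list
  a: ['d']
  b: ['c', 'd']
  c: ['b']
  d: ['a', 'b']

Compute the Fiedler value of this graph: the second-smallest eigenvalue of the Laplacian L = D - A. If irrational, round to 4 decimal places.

With the vertex order [a, b, c, d], the degrees are [1, 2, 1, 2], giving D = diag(1, 2, 1, 2) and L = D - A. Computing the eigenvalues of L and sorting gives [0, 0.5858, 2, 3.4142]. The Fiedler value lambda_2 = 0.5858 is strictly positive, so the graph is connected. By the matrix-tree theorem the graph has (1/4) * product of the nonzero eigenvalues = 1 spanning tree. There is one zero in the spectrum, matching the 1 component.

0.5858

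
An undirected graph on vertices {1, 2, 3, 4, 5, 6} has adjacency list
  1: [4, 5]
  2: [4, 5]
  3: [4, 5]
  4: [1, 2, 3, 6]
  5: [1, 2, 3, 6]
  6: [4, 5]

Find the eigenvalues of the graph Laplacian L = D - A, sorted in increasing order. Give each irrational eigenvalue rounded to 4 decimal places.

[0, 2, 2, 2, 4, 6]

Each diagonal entry of L is the vertex degree and each off-diagonal entry is -1 where an edge is present, 0 otherwise; in the order [1, 2, 3, 4, 5, 6] the diagonal is [2, 2, 2, 4, 4, 2]. Diagonalising L (or applying a numerical eigensolver to the 6x6 matrix) gives the spectrum above. By the matrix-tree theorem the graph has (1/6) * product of the nonzero eigenvalues = 32 spanning trees. The largest eigenvalue, 6, is at most the vertex count 6.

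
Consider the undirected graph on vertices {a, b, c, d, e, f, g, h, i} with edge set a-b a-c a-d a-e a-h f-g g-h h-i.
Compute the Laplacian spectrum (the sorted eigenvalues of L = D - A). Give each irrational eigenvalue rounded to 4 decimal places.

[0, 0.2679, 0.6711, 1, 1, 1, 2.1814, 3.7321, 6.1474]

Reading degrees in the order [a, b, c, d, e, f, g, h, i] gives [5, 1, 1, 1, 1, 1, 2, 3, 1]; set D = diag(5, 1, 1, 1, 1, 1, 2, 3, 1) and form L = D - A. Diagonalising L (or applying a numerical eigensolver to the 9x9 matrix) gives the spectrum above. There is one zero in the spectrum, matching the 1 component. By the matrix-tree theorem the graph has (1/9) * product of the nonzero eigenvalues = 1 spanning tree.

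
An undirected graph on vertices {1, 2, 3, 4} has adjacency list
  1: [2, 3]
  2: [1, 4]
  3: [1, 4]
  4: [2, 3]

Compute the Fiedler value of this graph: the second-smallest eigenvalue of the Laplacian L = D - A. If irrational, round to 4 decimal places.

Reading degrees in the order [1, 2, 3, 4] gives [2, 2, 2, 2]; set D = diag(2, 2, 2, 2) and form L = D - A. Computing the eigenvalues of L and sorting gives [0, 2, 2, 4]. The Fiedler value lambda_2 = 2 is strictly positive, so the graph is connected.

2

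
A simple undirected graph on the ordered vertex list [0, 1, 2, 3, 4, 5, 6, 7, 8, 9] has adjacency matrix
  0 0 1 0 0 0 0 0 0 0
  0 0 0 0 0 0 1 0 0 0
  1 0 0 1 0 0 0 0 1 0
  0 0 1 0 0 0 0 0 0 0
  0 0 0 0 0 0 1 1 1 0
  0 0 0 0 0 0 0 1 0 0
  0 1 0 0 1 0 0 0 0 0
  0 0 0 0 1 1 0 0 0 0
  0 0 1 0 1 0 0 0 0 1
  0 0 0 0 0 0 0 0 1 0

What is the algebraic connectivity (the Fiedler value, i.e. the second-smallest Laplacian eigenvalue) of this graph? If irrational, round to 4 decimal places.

Reading degrees in the order [0, 1, 2, 3, 4, 5, 6, 7, 8, 9] gives [1, 1, 3, 1, 3, 1, 2, 2, 3, 1]; set D = diag(1, 1, 3, 1, 3, 1, 2, 2, 3, 1) and form L = D - A. Computing the eigenvalues of L and sorting gives [0, 0.1920, 0.3820, 0.6047, 1, 1.6249, 2.6180, 2.7557, 3.9407, 4.8821]. The Fiedler value lambda_2 = 0.1920 is strictly positive, so the graph is connected. There is one zero in the spectrum, matching the 1 component.

0.1920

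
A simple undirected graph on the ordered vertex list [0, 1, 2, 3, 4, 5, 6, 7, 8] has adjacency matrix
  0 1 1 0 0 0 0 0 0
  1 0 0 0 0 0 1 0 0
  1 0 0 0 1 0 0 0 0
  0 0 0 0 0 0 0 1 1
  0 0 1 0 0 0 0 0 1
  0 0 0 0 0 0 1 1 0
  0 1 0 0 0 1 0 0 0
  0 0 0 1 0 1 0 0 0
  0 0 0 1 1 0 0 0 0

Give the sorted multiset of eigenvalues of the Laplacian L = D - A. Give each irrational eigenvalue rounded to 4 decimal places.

Reading degrees in the order [0, 1, 2, 3, 4, 5, 6, 7, 8] gives [2, 2, 2, 2, 2, 2, 2, 2, 2]; set D = diag(2, 2, 2, 2, 2, 2, 2, 2, 2) and form L = D - A. Since every row of L sums to 0, the all-ones vector is in the kernel and 0 is an eigenvalue. The eigenvalues sum to 18, which equals trace(L) = 2|E|.

[0, 0.4679, 0.4679, 1.6527, 1.6527, 3, 3, 3.8794, 3.8794]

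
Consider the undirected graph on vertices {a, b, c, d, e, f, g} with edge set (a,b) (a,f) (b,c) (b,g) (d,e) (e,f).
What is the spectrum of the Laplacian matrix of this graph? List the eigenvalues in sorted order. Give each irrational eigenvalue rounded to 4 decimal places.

[0, 0.2254, 1, 1, 2.1859, 3.3604, 4.2283]

Reading degrees in the order [a, b, c, d, e, f, g] gives [2, 3, 1, 1, 2, 2, 1]; set D = diag(2, 3, 1, 1, 2, 2, 1) and form L = D - A. The multiplicity of 0 as a Laplacian eigenvalue equals the number of connected components. The single zero eigenvalue shows the graph is connected. The eigenvalues sum to 12, which equals trace(L) = 2|E|.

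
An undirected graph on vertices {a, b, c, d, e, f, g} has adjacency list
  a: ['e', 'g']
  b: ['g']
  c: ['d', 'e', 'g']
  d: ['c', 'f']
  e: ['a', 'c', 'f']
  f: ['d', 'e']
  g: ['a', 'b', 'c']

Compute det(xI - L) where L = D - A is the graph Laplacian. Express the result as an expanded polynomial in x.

Each diagonal entry of L is the vertex degree and each off-diagonal entry is -1 where an edge is present, 0 otherwise; in the order [a, b, c, d, e, f, g] the diagonal is [2, 1, 3, 2, 3, 2, 3]. L has integer entries, so p(x) = det(xI - L) has integer coefficients. Expanding the determinant yields x^7 - 16x^6 + 100x^5 - 310x^4 + 496x^3 - 380x^2 + 105x. The constant term is 0 because L is singular (the all-ones vector lies in its kernel). The eigenvalues sum to 16, which equals trace(L) = 2|E|.

x^7 - 16x^6 + 100x^5 - 310x^4 + 496x^3 - 380x^2 + 105x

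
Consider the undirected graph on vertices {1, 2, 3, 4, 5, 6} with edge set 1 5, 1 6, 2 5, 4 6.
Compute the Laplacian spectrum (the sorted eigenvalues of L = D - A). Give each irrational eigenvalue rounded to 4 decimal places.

[0, 0, 0.3820, 1.3820, 2.6180, 3.6180]

With the vertex order [1, 2, 3, 4, 5, 6], the degrees are [2, 1, 0, 1, 2, 2], giving D = diag(2, 1, 0, 1, 2, 2) and L = D - A. Since every row of L sums to 0, the all-ones vector is in the kernel and 0 is an eigenvalue. The 2 zero eigenvalues correspond to the 2 connected components.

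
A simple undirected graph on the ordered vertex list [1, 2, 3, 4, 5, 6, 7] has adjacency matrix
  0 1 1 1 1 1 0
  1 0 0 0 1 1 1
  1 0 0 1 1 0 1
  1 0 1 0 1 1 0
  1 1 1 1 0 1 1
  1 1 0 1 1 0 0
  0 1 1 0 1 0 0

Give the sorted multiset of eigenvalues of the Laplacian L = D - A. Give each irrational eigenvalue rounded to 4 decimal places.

Each diagonal entry of L is the vertex degree and each off-diagonal entry is -1 where an edge is present, 0 otherwise; in the order [1, 2, 3, 4, 5, 6, 7] the diagonal is [5, 4, 4, 4, 6, 4, 3]. The multiplicity of 0 as a Laplacian eigenvalue equals the number of connected components. The eigenvalues sum to 30, which equals trace(L) = 2|E|. There is one zero in the spectrum, matching the 1 component.

[0, 2.6972, 3.3820, 5, 5.6180, 6.3028, 7]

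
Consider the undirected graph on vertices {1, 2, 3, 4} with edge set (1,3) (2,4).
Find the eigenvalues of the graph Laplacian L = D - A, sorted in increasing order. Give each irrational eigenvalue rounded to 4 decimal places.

Reading degrees in the order [1, 2, 3, 4] gives [1, 1, 1, 1]; set D = diag(1, 1, 1, 1) and form L = D - A. L is symmetric positive semidefinite, so every eigenvalue is real and nonnegative. The 2 zero eigenvalues correspond to the 2 connected components. There are 2 zeros in the spectrum, matching the 2 components. The largest eigenvalue, 2, is at most the vertex count 4.

[0, 0, 2, 2]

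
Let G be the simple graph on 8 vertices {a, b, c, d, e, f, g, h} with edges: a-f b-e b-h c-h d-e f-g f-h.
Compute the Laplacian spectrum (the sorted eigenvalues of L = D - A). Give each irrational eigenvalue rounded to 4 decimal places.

[0, 0.2243, 0.5858, 1, 1.4108, 2.7237, 3.4142, 4.6412]

Each diagonal entry of L is the vertex degree and each off-diagonal entry is -1 where an edge is present, 0 otherwise; in the order [a, b, c, d, e, f, g, h] the diagonal is [1, 2, 1, 1, 2, 3, 1, 3]. Since every row of L sums to 0, the all-ones vector is in the kernel and 0 is an eigenvalue. The single zero eigenvalue shows the graph is connected. By the matrix-tree theorem the graph has (1/8) * product of the nonzero eigenvalues = 1 spanning tree.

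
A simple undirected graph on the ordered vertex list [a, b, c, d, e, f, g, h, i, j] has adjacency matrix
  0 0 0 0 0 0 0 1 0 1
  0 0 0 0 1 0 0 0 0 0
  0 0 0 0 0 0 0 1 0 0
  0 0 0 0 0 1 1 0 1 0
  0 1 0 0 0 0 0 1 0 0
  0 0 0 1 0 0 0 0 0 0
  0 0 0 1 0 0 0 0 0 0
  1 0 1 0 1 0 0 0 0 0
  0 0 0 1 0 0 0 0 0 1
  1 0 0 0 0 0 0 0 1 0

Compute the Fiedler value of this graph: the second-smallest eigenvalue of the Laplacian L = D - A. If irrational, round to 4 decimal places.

0.1172

Reading degrees in the order [a, b, c, d, e, f, g, h, i, j] gives [2, 1, 1, 3, 2, 1, 1, 3, 2, 2]; set D = diag(2, 1, 1, 3, 2, 1, 1, 3, 2, 2) and form L = D - A. The sorted Laplacian eigenvalues are [0, 0.1172, 0.5188, 0.7586, 1, 1.6674, 2.3111, 3.0846, 4.1701, 4.3721]; the algebraic connectivity is the second entry, 0.1172. The largest eigenvalue, 4.3721, is at most the vertex count 10. There is one zero in the spectrum, matching the 1 component.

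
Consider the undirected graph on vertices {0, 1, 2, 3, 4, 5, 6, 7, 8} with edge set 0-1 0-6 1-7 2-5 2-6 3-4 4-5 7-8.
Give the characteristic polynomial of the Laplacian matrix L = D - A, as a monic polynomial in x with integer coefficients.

x^9 - 16x^8 + 105x^7 - 364x^6 + 715x^5 - 792x^4 + 462x^3 - 120x^2 + 9x

Reading degrees in the order [0, 1, 2, 3, 4, 5, 6, 7, 8] gives [2, 2, 2, 1, 2, 2, 2, 2, 1]; set D = diag(2, 2, 2, 1, 2, 2, 2, 2, 1) and form L = D - A. L has integer entries, so p(x) = det(xI - L) has integer coefficients. Expanding the determinant yields x^9 - 16x^8 + 105x^7 - 364x^6 + 715x^5 - 792x^4 + 462x^3 - 120x^2 + 9x. The coefficient of x^8 equals -trace(L) = -16, matching the sum of degrees. The eigenvalues sum to 16, which equals trace(L) = 2|E|.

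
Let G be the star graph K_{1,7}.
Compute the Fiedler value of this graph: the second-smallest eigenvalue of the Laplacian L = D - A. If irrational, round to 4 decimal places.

The graph has 8 vertices and degree multiset [7, 1, 1, 1, 1, 1, 1, 1]; D is the diagonal matrix of degrees and L = D - A. The sorted Laplacian eigenvalues are [0, 1, 1, 1, 1, 1, 1, 8]; the algebraic connectivity is the second entry, 1.

1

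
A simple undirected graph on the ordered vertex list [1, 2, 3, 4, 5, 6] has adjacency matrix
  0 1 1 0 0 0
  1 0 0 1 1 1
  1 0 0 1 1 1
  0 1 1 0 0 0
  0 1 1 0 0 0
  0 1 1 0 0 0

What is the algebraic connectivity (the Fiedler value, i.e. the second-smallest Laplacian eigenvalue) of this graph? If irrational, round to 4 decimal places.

2

Each diagonal entry of L is the vertex degree and each off-diagonal entry is -1 where an edge is present, 0 otherwise; in the order [1, 2, 3, 4, 5, 6] the diagonal is [2, 4, 4, 2, 2, 2]. The smallest Laplacian eigenvalue is always 0. The next one, lambda_2 = 2, measures how hard the graph is to disconnect: larger values mean better connectivity. The largest eigenvalue, 6, is at most the vertex count 6.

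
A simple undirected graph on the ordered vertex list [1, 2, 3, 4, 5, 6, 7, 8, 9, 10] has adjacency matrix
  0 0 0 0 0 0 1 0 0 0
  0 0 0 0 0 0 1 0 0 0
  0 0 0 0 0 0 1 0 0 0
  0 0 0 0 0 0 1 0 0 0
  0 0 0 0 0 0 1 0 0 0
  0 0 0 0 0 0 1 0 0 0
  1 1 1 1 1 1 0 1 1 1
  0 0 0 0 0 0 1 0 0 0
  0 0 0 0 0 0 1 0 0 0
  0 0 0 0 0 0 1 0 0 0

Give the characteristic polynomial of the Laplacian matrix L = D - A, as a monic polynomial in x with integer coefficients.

x^10 - 18x^9 + 108x^8 - 336x^7 + 630x^6 - 756x^5 + 588x^4 - 288x^3 + 81x^2 - 10x

Reading degrees in the order [1, 2, 3, 4, 5, 6, 7, 8, 9, 10] gives [1, 1, 1, 1, 1, 1, 9, 1, 1, 1]; set D = diag(1, 1, 1, 1, 1, 1, 9, 1, 1, 1) and form L = D - A. The eigenvalues of L are [0, 1, 1, 1, 1, 1, 1, 1, 1, 10]; the characteristic polynomial is the product of (x - lambda_i), which multiplies out to x^10 - 18x^9 + 108x^8 - 336x^7 + 630x^6 - 756x^5 + 588x^4 - 288x^3 + 81x^2 - 10x. The coefficient of x^9 equals -trace(L) = -18, matching the sum of degrees. By the matrix-tree theorem the graph has (1/10) * product of the nonzero eigenvalues = 1 spanning tree. The largest eigenvalue, 10, is at most the vertex count 10.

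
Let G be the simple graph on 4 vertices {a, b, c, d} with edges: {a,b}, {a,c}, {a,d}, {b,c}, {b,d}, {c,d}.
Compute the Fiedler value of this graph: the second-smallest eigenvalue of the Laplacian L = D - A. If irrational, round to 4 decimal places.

4

Each diagonal entry of L is the vertex degree and each off-diagonal entry is -1 where an edge is present, 0 otherwise; in the order [a, b, c, d] the diagonal is [3, 3, 3, 3]. Computing the eigenvalues of L and sorting gives [0, 4, 4, 4]. The Fiedler value lambda_2 = 4 is strictly positive, so the graph is connected.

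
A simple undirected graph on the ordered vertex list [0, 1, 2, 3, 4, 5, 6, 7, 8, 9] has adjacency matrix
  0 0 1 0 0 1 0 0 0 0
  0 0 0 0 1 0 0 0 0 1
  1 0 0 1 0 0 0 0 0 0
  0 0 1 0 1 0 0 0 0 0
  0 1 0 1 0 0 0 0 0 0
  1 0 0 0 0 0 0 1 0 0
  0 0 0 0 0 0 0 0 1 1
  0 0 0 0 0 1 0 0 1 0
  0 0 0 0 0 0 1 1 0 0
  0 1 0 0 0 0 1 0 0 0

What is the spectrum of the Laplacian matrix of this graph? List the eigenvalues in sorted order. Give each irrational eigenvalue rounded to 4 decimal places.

[0, 0.3820, 0.3820, 1.3820, 1.3820, 2.6180, 2.6180, 3.6180, 3.6180, 4]

With the vertex order [0, 1, 2, 3, 4, 5, 6, 7, 8, 9], the degrees are [2, 2, 2, 2, 2, 2, 2, 2, 2, 2], giving D = diag(2, 2, 2, 2, 2, 2, 2, 2, 2, 2) and L = D - A. Since every row of L sums to 0, the all-ones vector is in the kernel and 0 is an eigenvalue. There is one zero in the spectrum, matching the 1 component.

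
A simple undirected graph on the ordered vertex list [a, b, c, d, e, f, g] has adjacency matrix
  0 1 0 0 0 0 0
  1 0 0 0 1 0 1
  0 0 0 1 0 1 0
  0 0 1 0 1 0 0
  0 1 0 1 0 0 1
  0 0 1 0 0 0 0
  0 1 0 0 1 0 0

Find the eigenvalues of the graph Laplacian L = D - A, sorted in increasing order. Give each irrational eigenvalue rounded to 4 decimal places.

[0, 0.2679, 1, 1.5858, 3, 3.7321, 4.4142]

Each diagonal entry of L is the vertex degree and each off-diagonal entry is -1 where an edge is present, 0 otherwise; in the order [a, b, c, d, e, f, g] the diagonal is [1, 3, 2, 2, 3, 1, 2]. L is symmetric positive semidefinite, so every eigenvalue is real and nonnegative. The single zero eigenvalue shows the graph is connected.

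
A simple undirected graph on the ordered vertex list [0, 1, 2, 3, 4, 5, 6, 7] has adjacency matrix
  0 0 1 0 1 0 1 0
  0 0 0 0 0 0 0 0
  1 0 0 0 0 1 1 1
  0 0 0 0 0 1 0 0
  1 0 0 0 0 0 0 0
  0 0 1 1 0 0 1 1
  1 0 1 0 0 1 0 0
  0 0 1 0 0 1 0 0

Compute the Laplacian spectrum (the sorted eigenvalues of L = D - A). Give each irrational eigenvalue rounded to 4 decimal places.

Each diagonal entry of L is the vertex degree and each off-diagonal entry is -1 where an edge is present, 0 otherwise; in the order [0, 1, 2, 3, 4, 5, 6, 7] the diagonal is [3, 0, 4, 1, 1, 4, 3, 2]. Since every row of L sums to 0, the all-ones vector is in the kernel and 0 is an eigenvalue. The 2 zero eigenvalues correspond to the 2 connected components. There are 2 zeros in the spectrum, matching the 2 components.

[0, 0, 0.5972, 1.1345, 2.1360, 3.8640, 4.8655, 5.4028]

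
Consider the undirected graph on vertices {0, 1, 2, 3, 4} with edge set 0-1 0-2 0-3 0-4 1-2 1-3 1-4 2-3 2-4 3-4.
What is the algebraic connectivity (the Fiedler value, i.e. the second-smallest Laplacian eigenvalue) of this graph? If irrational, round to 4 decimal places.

5

Reading degrees in the order [0, 1, 2, 3, 4] gives [4, 4, 4, 4, 4]; set D = diag(4, 4, 4, 4, 4) and form L = D - A. The sorted Laplacian eigenvalues are [0, 5, 5, 5, 5]; the algebraic connectivity is the second entry, 5. By the matrix-tree theorem the graph has (1/5) * product of the nonzero eigenvalues = 125 spanning trees. The eigenvalues sum to 20, which equals trace(L) = 2|E|.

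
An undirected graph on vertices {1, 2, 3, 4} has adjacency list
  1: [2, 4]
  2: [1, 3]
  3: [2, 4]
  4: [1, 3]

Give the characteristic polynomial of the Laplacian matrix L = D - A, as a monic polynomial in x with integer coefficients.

x^4 - 8x^3 + 20x^2 - 16x

Each diagonal entry of L is the vertex degree and each off-diagonal entry is -1 where an edge is present, 0 otherwise; in the order [1, 2, 3, 4] the diagonal is [2, 2, 2, 2]. Computing det(xI - L) by cofactor expansion (or equivalently via sum-over-permutations) gives x^4 - 8x^3 + 20x^2 - 16x. The constant term is 0 because L is singular (the all-ones vector lies in its kernel). The largest eigenvalue, 4, is at most the vertex count 4.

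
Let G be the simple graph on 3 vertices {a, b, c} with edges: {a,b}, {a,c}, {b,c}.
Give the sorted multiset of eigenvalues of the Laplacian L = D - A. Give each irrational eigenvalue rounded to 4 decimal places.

[0, 3, 3]

With the vertex order [a, b, c], the degrees are [2, 2, 2], giving D = diag(2, 2, 2) and L = D - A. Diagonalising L (or applying a numerical eigensolver to the 3x3 matrix) gives the spectrum above. The single zero eigenvalue shows the graph is connected. There is one zero in the spectrum, matching the 1 component.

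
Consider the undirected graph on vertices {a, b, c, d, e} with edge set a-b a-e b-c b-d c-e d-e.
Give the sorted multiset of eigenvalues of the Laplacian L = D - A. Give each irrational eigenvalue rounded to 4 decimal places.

Each diagonal entry of L is the vertex degree and each off-diagonal entry is -1 where an edge is present, 0 otherwise; in the order [a, b, c, d, e] the diagonal is [2, 3, 2, 2, 3]. Since every row of L sums to 0, the all-ones vector is in the kernel and 0 is an eigenvalue.

[0, 2, 2, 3, 5]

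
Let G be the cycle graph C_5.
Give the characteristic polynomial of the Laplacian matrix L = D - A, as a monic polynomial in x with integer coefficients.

The graph has 5 vertices and degree multiset [2, 2, 2, 2, 2]; D is the diagonal matrix of degrees and L = D - A. L has integer entries, so p(x) = det(xI - L) has integer coefficients. Expanding the determinant yields x^5 - 10x^4 + 35x^3 - 50x^2 + 25x. The constant term is 0 because L is singular (the all-ones vector lies in its kernel). By the matrix-tree theorem the graph has (1/5) * product of the nonzero eigenvalues = 5 spanning trees.

x^5 - 10x^4 + 35x^3 - 50x^2 + 25x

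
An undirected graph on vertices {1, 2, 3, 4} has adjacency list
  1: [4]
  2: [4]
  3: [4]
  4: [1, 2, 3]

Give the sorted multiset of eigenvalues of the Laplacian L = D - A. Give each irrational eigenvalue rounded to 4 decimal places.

Reading degrees in the order [1, 2, 3, 4] gives [1, 1, 1, 3]; set D = diag(1, 1, 1, 3) and form L = D - A. The multiplicity of 0 as a Laplacian eigenvalue equals the number of connected components. The single zero eigenvalue shows the graph is connected.

[0, 1, 1, 4]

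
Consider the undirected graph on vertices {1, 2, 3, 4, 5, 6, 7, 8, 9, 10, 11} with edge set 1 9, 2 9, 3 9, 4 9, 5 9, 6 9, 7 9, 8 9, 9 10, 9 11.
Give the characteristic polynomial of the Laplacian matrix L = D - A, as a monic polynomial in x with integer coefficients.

Each diagonal entry of L is the vertex degree and each off-diagonal entry is -1 where an edge is present, 0 otherwise; in the order [1, 2, 3, 4, 5, 6, 7, 8, 9, 10, 11] the diagonal is [1, 1, 1, 1, 1, 1, 1, 1, 10, 1, 1]. Computing det(xI - L) by cofactor expansion (or equivalently via sum-over-permutations) gives x^11 - 20x^10 + 135x^9 - 480x^8 + 1050x^7 - 1512x^6 + 1470x^5 - 960x^4 + 405x^3 - 100x^2 + 11x. The coefficient of x^10 equals -trace(L) = -20, matching the sum of degrees. The largest eigenvalue, 11, is at most the vertex count 11. The eigenvalues sum to 20, which equals trace(L) = 2|E|.

x^11 - 20x^10 + 135x^9 - 480x^8 + 1050x^7 - 1512x^6 + 1470x^5 - 960x^4 + 405x^3 - 100x^2 + 11x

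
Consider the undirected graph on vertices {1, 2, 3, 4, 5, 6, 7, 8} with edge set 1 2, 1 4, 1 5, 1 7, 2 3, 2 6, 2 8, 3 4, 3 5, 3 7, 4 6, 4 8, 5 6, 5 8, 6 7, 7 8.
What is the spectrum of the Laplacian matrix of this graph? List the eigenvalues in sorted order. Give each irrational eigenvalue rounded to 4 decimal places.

With the vertex order [1, 2, 3, 4, 5, 6, 7, 8], the degrees are [4, 4, 4, 4, 4, 4, 4, 4], giving D = diag(4, 4, 4, 4, 4, 4, 4, 4) and L = D - A. Diagonalising L (or applying a numerical eigensolver to the 8x8 matrix) gives the spectrum above. The single zero eigenvalue shows the graph is connected. There is one zero in the spectrum, matching the 1 component.

[0, 4, 4, 4, 4, 4, 4, 8]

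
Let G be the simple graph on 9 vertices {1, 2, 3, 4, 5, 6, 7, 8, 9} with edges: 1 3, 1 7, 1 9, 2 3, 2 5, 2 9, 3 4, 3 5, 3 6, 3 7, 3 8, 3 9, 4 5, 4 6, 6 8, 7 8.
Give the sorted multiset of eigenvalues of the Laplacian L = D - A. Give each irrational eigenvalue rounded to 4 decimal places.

[0, 1.5858, 1.5858, 3, 3, 4.4142, 4.4142, 5, 9]

Reading degrees in the order [1, 2, 3, 4, 5, 6, 7, 8, 9] gives [3, 3, 8, 3, 3, 3, 3, 3, 3]; set D = diag(3, 3, 8, 3, 3, 3, 3, 3, 3) and form L = D - A. The multiplicity of 0 as a Laplacian eigenvalue equals the number of connected components. There is one zero in the spectrum, matching the 1 component.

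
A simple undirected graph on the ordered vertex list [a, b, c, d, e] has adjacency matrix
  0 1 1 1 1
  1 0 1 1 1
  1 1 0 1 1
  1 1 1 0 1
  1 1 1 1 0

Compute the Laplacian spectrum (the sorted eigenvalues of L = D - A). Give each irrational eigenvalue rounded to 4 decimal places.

[0, 5, 5, 5, 5]

Each diagonal entry of L is the vertex degree and each off-diagonal entry is -1 where an edge is present, 0 otherwise; in the order [a, b, c, d, e] the diagonal is [4, 4, 4, 4, 4]. Since every row of L sums to 0, the all-ones vector is in the kernel and 0 is an eigenvalue. The largest eigenvalue, 5, is at most the vertex count 5.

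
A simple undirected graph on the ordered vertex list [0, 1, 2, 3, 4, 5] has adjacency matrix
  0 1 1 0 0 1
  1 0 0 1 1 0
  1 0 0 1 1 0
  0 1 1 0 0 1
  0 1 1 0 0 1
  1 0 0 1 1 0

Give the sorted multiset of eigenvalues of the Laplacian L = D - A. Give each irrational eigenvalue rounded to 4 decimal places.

Reading degrees in the order [0, 1, 2, 3, 4, 5] gives [3, 3, 3, 3, 3, 3]; set D = diag(3, 3, 3, 3, 3, 3) and form L = D - A. Diagonalising L (or applying a numerical eigensolver to the 6x6 matrix) gives the spectrum above. There is one zero in the spectrum, matching the 1 component.

[0, 3, 3, 3, 3, 6]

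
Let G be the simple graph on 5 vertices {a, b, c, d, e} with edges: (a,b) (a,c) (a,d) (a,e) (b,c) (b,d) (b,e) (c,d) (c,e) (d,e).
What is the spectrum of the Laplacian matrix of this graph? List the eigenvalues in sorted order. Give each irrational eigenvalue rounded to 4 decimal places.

[0, 5, 5, 5, 5]

Each diagonal entry of L is the vertex degree and each off-diagonal entry is -1 where an edge is present, 0 otherwise; in the order [a, b, c, d, e] the diagonal is [4, 4, 4, 4, 4]. The multiplicity of 0 as a Laplacian eigenvalue equals the number of connected components. The eigenvalues sum to 20, which equals trace(L) = 2|E|. There is one zero in the spectrum, matching the 1 component.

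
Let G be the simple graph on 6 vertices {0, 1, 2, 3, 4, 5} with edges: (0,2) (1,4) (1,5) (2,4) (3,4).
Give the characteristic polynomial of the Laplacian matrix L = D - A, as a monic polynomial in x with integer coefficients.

Reading degrees in the order [0, 1, 2, 3, 4, 5] gives [1, 2, 2, 1, 3, 1]; set D = diag(1, 2, 2, 1, 3, 1) and form L = D - A. Computing det(xI - L) by cofactor expansion (or equivalently via sum-over-permutations) gives x^6 - 10x^5 + 35x^4 - 52x^3 + 31x^2 - 6x. Since p(0) = det(-L) = 0, x divides p(x). The eigenvalues sum to 10, which equals trace(L) = 2|E|.

x^6 - 10x^5 + 35x^4 - 52x^3 + 31x^2 - 6x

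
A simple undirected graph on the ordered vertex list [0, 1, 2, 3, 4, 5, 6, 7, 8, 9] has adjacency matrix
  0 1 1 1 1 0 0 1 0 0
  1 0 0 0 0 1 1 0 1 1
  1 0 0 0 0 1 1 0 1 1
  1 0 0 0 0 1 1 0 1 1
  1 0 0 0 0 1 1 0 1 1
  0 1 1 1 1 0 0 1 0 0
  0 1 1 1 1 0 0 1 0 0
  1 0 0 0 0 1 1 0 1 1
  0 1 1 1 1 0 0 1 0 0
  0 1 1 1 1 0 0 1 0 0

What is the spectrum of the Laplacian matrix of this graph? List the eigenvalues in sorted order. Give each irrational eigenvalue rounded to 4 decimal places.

[0, 5, 5, 5, 5, 5, 5, 5, 5, 10]

With the vertex order [0, 1, 2, 3, 4, 5, 6, 7, 8, 9], the degrees are [5, 5, 5, 5, 5, 5, 5, 5, 5, 5], giving D = diag(5, 5, 5, 5, 5, 5, 5, 5, 5, 5) and L = D - A. Since every row of L sums to 0, the all-ones vector is in the kernel and 0 is an eigenvalue.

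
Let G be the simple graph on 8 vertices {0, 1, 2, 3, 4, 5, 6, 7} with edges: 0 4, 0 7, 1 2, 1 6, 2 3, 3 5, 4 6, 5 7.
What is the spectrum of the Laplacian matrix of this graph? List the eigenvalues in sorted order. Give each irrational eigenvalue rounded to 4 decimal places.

Each diagonal entry of L is the vertex degree and each off-diagonal entry is -1 where an edge is present, 0 otherwise; in the order [0, 1, 2, 3, 4, 5, 6, 7] the diagonal is [2, 2, 2, 2, 2, 2, 2, 2]. The multiplicity of 0 as a Laplacian eigenvalue equals the number of connected components. There is one zero in the spectrum, matching the 1 component.

[0, 0.5858, 0.5858, 2, 2, 3.4142, 3.4142, 4]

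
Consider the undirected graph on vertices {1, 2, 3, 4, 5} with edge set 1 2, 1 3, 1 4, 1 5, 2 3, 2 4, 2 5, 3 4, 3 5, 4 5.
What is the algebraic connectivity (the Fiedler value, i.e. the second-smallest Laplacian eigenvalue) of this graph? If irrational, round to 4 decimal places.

5

Reading degrees in the order [1, 2, 3, 4, 5] gives [4, 4, 4, 4, 4]; set D = diag(4, 4, 4, 4, 4) and form L = D - A. Computing the eigenvalues of L and sorting gives [0, 5, 5, 5, 5]. The Fiedler value lambda_2 = 5 is strictly positive, so the graph is connected.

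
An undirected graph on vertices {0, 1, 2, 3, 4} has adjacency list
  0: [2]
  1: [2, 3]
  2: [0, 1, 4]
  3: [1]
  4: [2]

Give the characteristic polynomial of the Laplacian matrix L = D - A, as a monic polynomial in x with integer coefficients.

Reading degrees in the order [0, 1, 2, 3, 4] gives [1, 2, 3, 1, 1]; set D = diag(1, 2, 3, 1, 1) and form L = D - A. Computing det(xI - L) by cofactor expansion (or equivalently via sum-over-permutations) gives x^5 - 8x^4 + 20x^3 - 18x^2 + 5x. Since p(0) = det(-L) = 0, x divides p(x). There is one zero in the spectrum, matching the 1 component. The eigenvalues sum to 8, which equals trace(L) = 2|E|.

x^5 - 8x^4 + 20x^3 - 18x^2 + 5x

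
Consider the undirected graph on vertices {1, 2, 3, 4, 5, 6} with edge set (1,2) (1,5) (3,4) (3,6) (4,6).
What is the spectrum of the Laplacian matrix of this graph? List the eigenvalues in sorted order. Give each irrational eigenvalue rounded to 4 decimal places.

[0, 0, 1, 3, 3, 3]

Each diagonal entry of L is the vertex degree and each off-diagonal entry is -1 where an edge is present, 0 otherwise; in the order [1, 2, 3, 4, 5, 6] the diagonal is [2, 1, 2, 2, 1, 2]. L is symmetric positive semidefinite, so every eigenvalue is real and nonnegative. The 2 zero eigenvalues correspond to the 2 connected components.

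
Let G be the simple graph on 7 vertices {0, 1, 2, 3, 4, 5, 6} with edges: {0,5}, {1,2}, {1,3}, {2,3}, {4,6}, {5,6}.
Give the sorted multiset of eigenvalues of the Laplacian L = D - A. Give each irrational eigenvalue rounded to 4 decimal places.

[0, 0, 0.5858, 2, 3, 3, 3.4142]

With the vertex order [0, 1, 2, 3, 4, 5, 6], the degrees are [1, 2, 2, 2, 1, 2, 2], giving D = diag(1, 2, 2, 2, 1, 2, 2) and L = D - A. L is symmetric positive semidefinite, so every eigenvalue is real and nonnegative. The 2 zero eigenvalues correspond to the 2 connected components.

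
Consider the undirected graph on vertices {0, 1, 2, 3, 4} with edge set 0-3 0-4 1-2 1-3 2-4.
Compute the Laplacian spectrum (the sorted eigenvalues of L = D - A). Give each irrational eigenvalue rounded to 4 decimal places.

With the vertex order [0, 1, 2, 3, 4], the degrees are [2, 2, 2, 2, 2], giving D = diag(2, 2, 2, 2, 2) and L = D - A. Diagonalising L (or applying a numerical eigensolver to the 5x5 matrix) gives the spectrum above. The single zero eigenvalue shows the graph is connected. By the matrix-tree theorem the graph has (1/5) * product of the nonzero eigenvalues = 5 spanning trees.

[0, 1.3820, 1.3820, 3.6180, 3.6180]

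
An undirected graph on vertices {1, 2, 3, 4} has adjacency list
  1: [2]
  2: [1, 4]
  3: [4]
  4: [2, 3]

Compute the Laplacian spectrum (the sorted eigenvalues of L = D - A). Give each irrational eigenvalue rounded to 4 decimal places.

[0, 0.5858, 2, 3.4142]

With the vertex order [1, 2, 3, 4], the degrees are [1, 2, 1, 2], giving D = diag(1, 2, 1, 2) and L = D - A. The multiplicity of 0 as a Laplacian eigenvalue equals the number of connected components. There is one zero in the spectrum, matching the 1 component.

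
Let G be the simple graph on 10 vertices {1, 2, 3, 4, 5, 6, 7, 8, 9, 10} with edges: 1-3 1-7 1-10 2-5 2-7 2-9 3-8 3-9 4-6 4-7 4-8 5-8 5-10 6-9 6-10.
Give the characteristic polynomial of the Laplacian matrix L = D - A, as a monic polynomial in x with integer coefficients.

x^10 - 30x^9 + 390x^8 - 2880x^7 + 13305x^6 - 39882x^5 + 77640x^4 - 94800x^3 + 66000x^2 - 20000x

With the vertex order [1, 2, 3, 4, 5, 6, 7, 8, 9, 10], the degrees are [3, 3, 3, 3, 3, 3, 3, 3, 3, 3], giving D = diag(3, 3, 3, 3, 3, 3, 3, 3, 3, 3) and L = D - A. Computing det(xI - L) by cofactor expansion (or equivalently via sum-over-permutations) gives x^10 - 30x^9 + 390x^8 - 2880x^7 + 13305x^6 - 39882x^5 + 77640x^4 - 94800x^3 + 66000x^2 - 20000x. The constant term is 0 because L is singular (the all-ones vector lies in its kernel). The eigenvalues sum to 30, which equals trace(L) = 2|E|. By the matrix-tree theorem the graph has (1/10) * product of the nonzero eigenvalues = 2000 spanning trees.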